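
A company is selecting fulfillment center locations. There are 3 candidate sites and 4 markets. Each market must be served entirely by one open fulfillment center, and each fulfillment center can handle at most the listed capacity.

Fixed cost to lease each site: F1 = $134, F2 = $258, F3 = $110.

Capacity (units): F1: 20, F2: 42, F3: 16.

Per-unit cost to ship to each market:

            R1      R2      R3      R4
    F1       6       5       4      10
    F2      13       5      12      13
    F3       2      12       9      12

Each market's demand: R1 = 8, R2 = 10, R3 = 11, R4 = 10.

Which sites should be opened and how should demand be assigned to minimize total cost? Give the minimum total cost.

Open {F1, F2}: R1→F1 6·8=48, R2→F2 5·10=50, R3→F1 4·11=44, R4→F2 13·10=130.
Loads: F1 carries 19/20, F2 carries 20/42. Service 272; fixed 392; total 664.
Next best feasible plan costs 674.

Minimum total cost: 664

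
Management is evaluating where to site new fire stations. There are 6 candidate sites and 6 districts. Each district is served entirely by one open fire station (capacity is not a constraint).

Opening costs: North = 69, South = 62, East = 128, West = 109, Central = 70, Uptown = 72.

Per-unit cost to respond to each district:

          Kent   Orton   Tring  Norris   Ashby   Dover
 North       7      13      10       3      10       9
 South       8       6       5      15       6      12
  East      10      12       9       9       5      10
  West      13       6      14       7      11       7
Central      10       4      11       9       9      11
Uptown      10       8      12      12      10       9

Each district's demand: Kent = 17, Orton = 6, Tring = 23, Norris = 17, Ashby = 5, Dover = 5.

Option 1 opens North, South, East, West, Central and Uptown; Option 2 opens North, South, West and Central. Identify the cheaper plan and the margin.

Option 2 is cheaper by 195.

Option 1: {North, South, East, West, Central, Uptown}: Kent→North 7·17=119, Orton→Central 4·6=24, Tring→South 5·23=115, Norris→North 3·17=51, Ashby→East 5·5=25, Dover→West 7·5=35. Service 369; fixed 510; total 879.
Option 2: {North, South, West, Central}: Kent→North 7·17=119, Orton→Central 4·6=24, Tring→South 5·23=115, Norris→North 3·17=51, Ashby→South 6·5=30, Dover→West 7·5=35. Service 374; fixed 310; total 684.
Difference: |879 − 684| = 195.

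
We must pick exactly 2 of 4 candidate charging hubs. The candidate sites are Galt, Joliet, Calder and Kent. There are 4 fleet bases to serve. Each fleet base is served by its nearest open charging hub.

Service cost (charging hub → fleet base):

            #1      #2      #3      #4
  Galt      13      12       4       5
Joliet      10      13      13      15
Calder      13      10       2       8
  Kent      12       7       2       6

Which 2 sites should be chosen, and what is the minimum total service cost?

Choose Joliet and Kent; total service cost 25.

With exactly 2 open, each fleet base uses its cheapest among the chosen.
{Joliet, Kent}: #1→Joliet 10, #2→Kent 7, #3→Kent 2, #4→Kent 6. Service cost 25.
{Galt, Kent}: service cost 26
{Calder, Kent}: service cost 27
Among all 6 size-2 choices, {Joliet, Kent} is lowest.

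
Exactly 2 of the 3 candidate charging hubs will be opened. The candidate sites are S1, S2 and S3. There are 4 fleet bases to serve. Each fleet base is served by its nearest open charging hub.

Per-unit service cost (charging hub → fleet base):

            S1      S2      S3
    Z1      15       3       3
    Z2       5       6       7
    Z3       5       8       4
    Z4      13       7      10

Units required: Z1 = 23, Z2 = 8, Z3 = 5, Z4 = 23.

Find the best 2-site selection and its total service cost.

With exactly 2 open, each fleet base uses its cheapest among the chosen.
{S1, S2}: Z1→S2 3·23=69, Z2→S1 5·8=40, Z3→S1 5·5=25, Z4→S2 7·23=161. Service cost 295.
{S2, S3}: service cost 298
{S1, S3}: service cost 359
Among all 3 size-2 choices, {S1, S2} is lowest.

Choose S1 and S2; total service cost 295.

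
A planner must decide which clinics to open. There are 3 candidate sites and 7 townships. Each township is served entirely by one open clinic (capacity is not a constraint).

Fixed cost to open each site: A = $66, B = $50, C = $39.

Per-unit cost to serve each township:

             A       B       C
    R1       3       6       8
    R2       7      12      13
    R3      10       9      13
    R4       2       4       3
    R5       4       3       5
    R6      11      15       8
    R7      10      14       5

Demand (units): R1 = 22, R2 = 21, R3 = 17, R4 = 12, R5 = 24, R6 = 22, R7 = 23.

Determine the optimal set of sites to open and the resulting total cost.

For any fixed open set, each township goes to its cheapest open site; total = fixed + service.
{A, C}: R1→A 3·22=66, R2→A 7·21=147, R3→A 10·17=170, R4→A 2·12=24, R5→A 4·24=96, R6→C 8·22=176, R7→C 5·23=115. Service 794; fixed 105; total 899.
{A, B, C}: service 753 + fixed 155 = 908
{B, C}: R1→B 6·22=132, R2→B 12·21=252, R3→B 9·17=153, R4→C 3·12=36, R5→B 3·24=72, R6→C 8·22=176, R7→C 5·23=115. Service 936; fixed 89; total 1025.
{C}: R1→C 8·22=176, R2→C 13·21=273, R3→C 13·17=221, R4→C 3·12=36, R5→C 5·24=120, R6→C 8·22=176, R7→C 5·23=115. Service 1117; fixed 39; total 1156.
No other subset beats 899.

Open A and C; minimum total cost 899.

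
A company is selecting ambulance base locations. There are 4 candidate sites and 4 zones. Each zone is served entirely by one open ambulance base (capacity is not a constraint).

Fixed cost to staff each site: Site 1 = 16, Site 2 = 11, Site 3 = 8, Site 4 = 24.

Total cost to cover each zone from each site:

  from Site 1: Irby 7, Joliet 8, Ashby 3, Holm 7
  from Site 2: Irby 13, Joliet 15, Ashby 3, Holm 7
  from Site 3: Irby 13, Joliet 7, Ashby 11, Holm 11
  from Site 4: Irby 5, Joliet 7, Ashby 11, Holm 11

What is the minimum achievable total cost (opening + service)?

For any fixed open set, each zone goes to its cheapest open site; total = fixed + service.
{Site 1}: Irby→Site 1 7, Joliet→Site 1 8, Ashby→Site 1 3, Holm→Site 1 7. Service 25; fixed 16; total 41.
{Site 1, Site 3}: Irby→Site 1 7, Joliet→Site 3 7, Ashby→Site 1 3, Holm→Site 1 7. Service 24; fixed 24; total 48.
{Site 2}: Irby→Site 2 13, Joliet→Site 2 15, Ashby→Site 2 3, Holm→Site 2 7. Service 38; fixed 11; total 49.
{Site 1, Site 2, Site 3, Site 4}: service 22 + fixed 59 = 81
No other subset beats 41.

Minimum total cost: 41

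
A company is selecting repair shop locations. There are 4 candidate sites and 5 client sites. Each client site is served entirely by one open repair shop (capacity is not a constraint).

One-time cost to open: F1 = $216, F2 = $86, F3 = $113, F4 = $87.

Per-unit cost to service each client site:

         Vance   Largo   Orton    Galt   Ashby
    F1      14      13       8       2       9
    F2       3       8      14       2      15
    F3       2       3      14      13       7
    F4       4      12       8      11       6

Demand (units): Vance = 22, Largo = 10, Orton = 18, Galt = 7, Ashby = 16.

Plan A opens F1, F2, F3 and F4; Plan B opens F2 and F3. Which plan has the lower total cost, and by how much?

Plan A: {F1, F2, F3, F4}: Vance→F3 2·22=44, Largo→F3 3·10=30, Orton→F1 8·18=144, Galt→F1 2·7=14, Ashby→F4 6·16=96. Service 328; fixed 502; total 830.
Plan B: {F2, F3}: Vance→F3 2·22=44, Largo→F3 3·10=30, Orton→F2 14·18=252, Galt→F2 2·7=14, Ashby→F3 7·16=112. Service 452; fixed 199; total 651.
Difference: |830 − 651| = 179.

Plan B is cheaper by 179.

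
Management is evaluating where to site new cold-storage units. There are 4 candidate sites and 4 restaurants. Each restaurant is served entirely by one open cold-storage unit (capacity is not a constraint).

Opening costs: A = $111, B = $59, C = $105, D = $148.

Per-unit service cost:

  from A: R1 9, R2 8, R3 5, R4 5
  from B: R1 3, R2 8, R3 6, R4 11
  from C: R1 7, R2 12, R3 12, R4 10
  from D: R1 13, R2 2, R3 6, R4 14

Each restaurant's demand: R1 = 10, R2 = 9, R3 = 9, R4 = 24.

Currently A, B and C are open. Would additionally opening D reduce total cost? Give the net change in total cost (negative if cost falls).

Current service cost with {A, B, C}: 267.
Adding D: each restaurant re-picks its cheapest; new service cost 213, saving 54.
Extra fixed cost: 148. Net change = 148 − 54 = 94.
(Totals: 542 → 636.)

No — net change +94 (cost rises by 94).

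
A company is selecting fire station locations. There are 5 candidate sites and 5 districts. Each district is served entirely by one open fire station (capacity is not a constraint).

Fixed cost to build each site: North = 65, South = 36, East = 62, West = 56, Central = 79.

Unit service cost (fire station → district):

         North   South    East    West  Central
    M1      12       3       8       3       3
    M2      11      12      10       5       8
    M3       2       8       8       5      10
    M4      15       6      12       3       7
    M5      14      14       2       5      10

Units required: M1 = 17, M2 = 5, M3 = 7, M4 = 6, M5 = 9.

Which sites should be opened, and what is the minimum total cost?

For any fixed open set, each district goes to its cheapest open site; total = fixed + service.
{West}: M1→West 3·17=51, M2→West 5·5=25, M3→West 5·7=35, M4→West 3·6=18, M5→West 5·9=45. Service 174; fixed 56; total 230.
{East, West}: service 147 + fixed 118 = 265
{South, West}: service 174 + fixed 92 = 266
{North, South, East, West, Central}: M1→South 3·17=51, M2→West 5·5=25, M3→North 2·7=14, M4→West 3·6=18, M5→East 2·9=18. Service 126; fixed 298; total 424.
No other subset beats 230.

Open West only; minimum total cost 230.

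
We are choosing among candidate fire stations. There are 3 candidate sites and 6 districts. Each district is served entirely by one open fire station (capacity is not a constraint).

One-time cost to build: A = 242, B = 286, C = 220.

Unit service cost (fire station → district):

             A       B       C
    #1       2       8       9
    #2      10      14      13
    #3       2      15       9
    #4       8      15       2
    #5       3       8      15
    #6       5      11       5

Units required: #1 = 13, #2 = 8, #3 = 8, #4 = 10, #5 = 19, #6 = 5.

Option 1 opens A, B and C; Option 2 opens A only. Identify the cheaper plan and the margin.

Option 2 is cheaper by 446.

Option 1: {A, B, C}: #1→A 2·13=26, #2→A 10·8=80, #3→A 2·8=16, #4→C 2·10=20, #5→A 3·19=57, #6→A 5·5=25. Service 224; fixed 748; total 972.
Option 2: {A}: #1→A 2·13=26, #2→A 10·8=80, #3→A 2·8=16, #4→A 8·10=80, #5→A 3·19=57, #6→A 5·5=25. Service 284; fixed 242; total 526.
Difference: |972 − 526| = 446.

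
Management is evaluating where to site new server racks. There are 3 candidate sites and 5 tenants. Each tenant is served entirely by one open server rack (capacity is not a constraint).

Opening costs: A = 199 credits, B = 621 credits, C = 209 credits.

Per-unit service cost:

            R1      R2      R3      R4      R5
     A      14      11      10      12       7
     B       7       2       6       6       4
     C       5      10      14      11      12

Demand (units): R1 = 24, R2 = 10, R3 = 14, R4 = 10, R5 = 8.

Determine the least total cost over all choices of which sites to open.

For any fixed open set, each tenant goes to its cheapest open site; total = fixed + service.
{C}: R1→C 5·24=120, R2→C 10·10=100, R3→C 14·14=196, R4→C 11·10=110, R5→C 12·8=96. Service 622; fixed 209; total 831.
{A, C}: R1→C 5·24=120, R2→C 10·10=100, R3→A 10·14=140, R4→C 11·10=110, R5→A 7·8=56. Service 526; fixed 408; total 934.
{A}: service 762 + fixed 199 = 961
{A, B, C}: R1→C 5·24=120, R2→B 2·10=20, R3→B 6·14=84, R4→B 6·10=60, R5→B 4·8=32. Service 316; fixed 1029; total 1345.
No other subset beats 831.

Minimum total cost: 831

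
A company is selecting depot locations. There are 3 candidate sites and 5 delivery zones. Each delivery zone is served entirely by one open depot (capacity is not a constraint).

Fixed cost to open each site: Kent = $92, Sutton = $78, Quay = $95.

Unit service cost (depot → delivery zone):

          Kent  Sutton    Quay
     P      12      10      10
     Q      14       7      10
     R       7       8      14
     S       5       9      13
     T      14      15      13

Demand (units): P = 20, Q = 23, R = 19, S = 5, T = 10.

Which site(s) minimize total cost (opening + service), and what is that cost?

Open Sutton only; minimum total cost 786.

For any fixed open set, each delivery zone goes to its cheapest open site; total = fixed + service.
{Sutton}: P→Sutton 10·20=200, Q→Sutton 7·23=161, R→Sutton 8·19=152, S→Sutton 9·5=45, T→Sutton 15·10=150. Service 708; fixed 78; total 786.
{Kent, Sutton}: P→Sutton 10·20=200, Q→Sutton 7·23=161, R→Kent 7·19=133, S→Kent 5·5=25, T→Kent 14·10=140. Service 659; fixed 170; total 829.
{Sutton, Quay}: service 688 + fixed 173 = 861
{Kent, Sutton, Quay}: service 649 + fixed 265 = 914
No other subset beats 786.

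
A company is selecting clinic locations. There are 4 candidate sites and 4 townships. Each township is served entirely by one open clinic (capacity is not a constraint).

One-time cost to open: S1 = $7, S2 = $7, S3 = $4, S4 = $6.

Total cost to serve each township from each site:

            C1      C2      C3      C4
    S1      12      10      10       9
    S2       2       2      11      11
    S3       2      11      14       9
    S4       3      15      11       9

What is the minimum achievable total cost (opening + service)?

Minimum total cost: 33

For any fixed open set, each township goes to its cheapest open site; total = fixed + service.
{S2}: C1→S2 2, C2→S2 2, C3→S2 11, C4→S2 11. Service 26; fixed 7; total 33.
{S2, S3}: service 24 + fixed 11 = 35
{S1, S2}: C1→S2 2, C2→S2 2, C3→S1 10, C4→S1 9. Service 23; fixed 14; total 37.
{S1, S2, S3, S4}: service 23 + fixed 24 = 47
No other subset beats 33.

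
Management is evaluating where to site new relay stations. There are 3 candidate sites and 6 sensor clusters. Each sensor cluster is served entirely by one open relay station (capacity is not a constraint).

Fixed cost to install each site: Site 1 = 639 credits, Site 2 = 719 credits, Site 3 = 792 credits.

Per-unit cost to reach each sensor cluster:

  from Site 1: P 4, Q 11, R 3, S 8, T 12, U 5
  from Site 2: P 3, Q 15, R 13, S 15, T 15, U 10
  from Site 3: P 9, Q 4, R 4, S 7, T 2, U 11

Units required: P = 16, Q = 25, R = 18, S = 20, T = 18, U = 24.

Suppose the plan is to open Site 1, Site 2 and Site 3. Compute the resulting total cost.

Each sensor cluster is assigned to its cheapest site among the open ones.
{Site 1, Site 2, Site 3}: P→Site 2 3·16=48, Q→Site 3 4·25=100, R→Site 1 3·18=54, S→Site 3 7·20=140, T→Site 3 2·18=36, U→Site 1 5·24=120. Service 498; fixed 2150; total 2648.

Total cost: 2648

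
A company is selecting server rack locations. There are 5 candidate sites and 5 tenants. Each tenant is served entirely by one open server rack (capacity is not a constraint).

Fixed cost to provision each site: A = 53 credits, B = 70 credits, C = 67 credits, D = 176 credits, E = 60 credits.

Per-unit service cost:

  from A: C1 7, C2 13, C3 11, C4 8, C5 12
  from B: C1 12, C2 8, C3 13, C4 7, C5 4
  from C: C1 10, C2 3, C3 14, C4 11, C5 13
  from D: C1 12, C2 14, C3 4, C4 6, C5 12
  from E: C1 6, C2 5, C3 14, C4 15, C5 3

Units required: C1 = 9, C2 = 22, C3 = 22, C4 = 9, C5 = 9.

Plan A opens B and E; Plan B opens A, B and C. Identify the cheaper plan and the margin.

Plan B is cheaper by 10.

Plan A: {B, E}: C1→E 6·9=54, C2→E 5·22=110, C3→B 13·22=286, C4→B 7·9=63, C5→E 3·9=27. Service 540; fixed 130; total 670.
Plan B: {A, B, C}: C1→A 7·9=63, C2→C 3·22=66, C3→A 11·22=242, C4→B 7·9=63, C5→B 4·9=36. Service 470; fixed 190; total 660.
Difference: |670 − 660| = 10.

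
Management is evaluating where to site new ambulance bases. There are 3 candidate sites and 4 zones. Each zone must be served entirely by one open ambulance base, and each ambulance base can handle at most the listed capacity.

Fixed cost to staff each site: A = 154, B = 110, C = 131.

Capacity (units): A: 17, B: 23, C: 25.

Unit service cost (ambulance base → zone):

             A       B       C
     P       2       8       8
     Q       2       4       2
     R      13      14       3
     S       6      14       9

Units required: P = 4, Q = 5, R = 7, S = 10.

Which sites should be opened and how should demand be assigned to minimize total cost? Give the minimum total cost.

Open {A, C}: P→A 2·4=8, Q→C 2·5=10, R→C 3·7=21, S→A 6·10=60.
Loads: A carries 14/17, C carries 12/25. Service 99; fixed 285; total 384.
Next best feasible plan costs 394.

Minimum total cost: 384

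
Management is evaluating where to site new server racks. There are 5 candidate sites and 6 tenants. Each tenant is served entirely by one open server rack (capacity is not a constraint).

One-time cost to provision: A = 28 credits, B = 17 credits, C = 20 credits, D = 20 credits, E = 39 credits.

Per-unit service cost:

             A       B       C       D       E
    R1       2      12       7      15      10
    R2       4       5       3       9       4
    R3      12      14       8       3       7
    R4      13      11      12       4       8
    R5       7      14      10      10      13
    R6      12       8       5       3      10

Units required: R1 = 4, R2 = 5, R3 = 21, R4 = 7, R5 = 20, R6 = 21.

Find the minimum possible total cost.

For any fixed open set, each tenant goes to its cheapest open site; total = fixed + service.
{A, D}: R1→A 2·4=8, R2→A 4·5=20, R3→D 3·21=63, R4→D 4·7=28, R5→A 7·20=140, R6→D 3·21=63. Service 322; fixed 48; total 370.
{A, C, D}: R1→A 2·4=8, R2→C 3·5=15, R3→D 3·21=63, R4→D 4·7=28, R5→A 7·20=140, R6→D 3·21=63. Service 317; fixed 68; total 385.
{A, B, D}: R1→A 2·4=8, R2→A 4·5=20, R3→D 3·21=63, R4→D 4·7=28, R5→A 7·20=140, R6→D 3·21=63. Service 322; fixed 65; total 387.
{A, B, C, D, E}: R1→A 2·4=8, R2→C 3·5=15, R3→D 3·21=63, R4→D 4·7=28, R5→A 7·20=140, R6→D 3·21=63. Service 317; fixed 124; total 441.
No other subset beats 370.

Minimum total cost: 370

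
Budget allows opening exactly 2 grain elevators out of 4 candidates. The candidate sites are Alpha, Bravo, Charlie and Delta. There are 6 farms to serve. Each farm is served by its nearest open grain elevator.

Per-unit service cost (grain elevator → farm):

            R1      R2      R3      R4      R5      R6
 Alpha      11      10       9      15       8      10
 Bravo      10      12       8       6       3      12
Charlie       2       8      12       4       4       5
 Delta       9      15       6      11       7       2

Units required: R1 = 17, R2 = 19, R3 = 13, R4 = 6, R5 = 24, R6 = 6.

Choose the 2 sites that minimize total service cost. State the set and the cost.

With exactly 2 open, each farm uses its cheapest among the chosen.
{Charlie, Delta}: R1→Charlie 2·17=34, R2→Charlie 8·19=152, R3→Delta 6·13=78, R4→Charlie 4·6=24, R5→Charlie 4·24=96, R6→Delta 2·6=12. Service cost 396.
{Bravo, Charlie}: service cost 416
{Alpha, Charlie}: service cost 453
Among all 6 size-2 choices, {Charlie, Delta} is lowest.

Choose Charlie and Delta; total service cost 396.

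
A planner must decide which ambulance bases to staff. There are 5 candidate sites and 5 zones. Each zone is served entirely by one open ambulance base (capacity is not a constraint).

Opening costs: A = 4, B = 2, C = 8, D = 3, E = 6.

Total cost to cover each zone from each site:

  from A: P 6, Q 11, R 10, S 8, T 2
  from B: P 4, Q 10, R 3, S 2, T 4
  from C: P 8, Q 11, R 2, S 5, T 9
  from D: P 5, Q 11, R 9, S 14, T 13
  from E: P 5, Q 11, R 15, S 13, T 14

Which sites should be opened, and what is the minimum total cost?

For any fixed open set, each zone goes to its cheapest open site; total = fixed + service.
{B}: P→B 4, Q→B 10, R→B 3, S→B 2, T→B 4. Service 23; fixed 2; total 25.
{A, B}: P→B 4, Q→B 10, R→B 3, S→B 2, T→A 2. Service 21; fixed 6; total 27.
{B, D}: P→B 4, Q→B 10, R→B 3, S→B 2, T→B 4. Service 23; fixed 5; total 28.
{A, B, C, D, E}: P→B 4, Q→B 10, R→C 2, S→B 2, T→A 2. Service 20; fixed 23; total 43.
No other subset beats 25.

Open B only; minimum total cost 25.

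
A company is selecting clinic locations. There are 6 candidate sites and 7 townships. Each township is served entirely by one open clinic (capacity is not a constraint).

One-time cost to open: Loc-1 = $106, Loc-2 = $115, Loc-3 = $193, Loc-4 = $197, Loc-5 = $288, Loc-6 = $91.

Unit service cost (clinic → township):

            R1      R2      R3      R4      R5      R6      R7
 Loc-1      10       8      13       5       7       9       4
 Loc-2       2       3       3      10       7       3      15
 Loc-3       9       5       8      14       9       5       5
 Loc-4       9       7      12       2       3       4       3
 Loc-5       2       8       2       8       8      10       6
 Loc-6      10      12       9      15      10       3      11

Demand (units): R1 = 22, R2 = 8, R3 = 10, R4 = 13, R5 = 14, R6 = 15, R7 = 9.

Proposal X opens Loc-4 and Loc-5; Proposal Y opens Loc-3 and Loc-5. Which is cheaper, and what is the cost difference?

Proposal X: {Loc-4, Loc-5}: R1→Loc-5 2·22=44, R2→Loc-4 7·8=56, R3→Loc-5 2·10=20, R4→Loc-4 2·13=26, R5→Loc-4 3·14=42, R6→Loc-4 4·15=60, R7→Loc-4 3·9=27. Service 275; fixed 485; total 760.
Proposal Y: {Loc-3, Loc-5}: R1→Loc-5 2·22=44, R2→Loc-3 5·8=40, R3→Loc-5 2·10=20, R4→Loc-5 8·13=104, R5→Loc-5 8·14=112, R6→Loc-3 5·15=75, R7→Loc-3 5·9=45. Service 440; fixed 481; total 921.
Difference: |760 − 921| = 161.

Proposal X is cheaper by 161.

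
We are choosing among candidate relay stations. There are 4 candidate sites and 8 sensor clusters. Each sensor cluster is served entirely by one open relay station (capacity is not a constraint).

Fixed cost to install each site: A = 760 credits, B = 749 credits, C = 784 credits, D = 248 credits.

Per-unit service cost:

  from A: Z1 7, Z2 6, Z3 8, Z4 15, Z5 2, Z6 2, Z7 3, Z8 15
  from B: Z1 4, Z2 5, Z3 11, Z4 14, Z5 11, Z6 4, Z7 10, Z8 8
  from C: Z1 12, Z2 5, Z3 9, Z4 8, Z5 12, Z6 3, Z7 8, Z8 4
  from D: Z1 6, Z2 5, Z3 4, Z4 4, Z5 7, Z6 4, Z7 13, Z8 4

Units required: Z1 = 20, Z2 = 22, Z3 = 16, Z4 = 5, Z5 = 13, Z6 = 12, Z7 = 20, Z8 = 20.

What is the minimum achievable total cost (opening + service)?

Minimum total cost: 1041

For any fixed open set, each sensor cluster goes to its cheapest open site; total = fixed + service.
{D}: Z1→D 6·20=120, Z2→D 5·22=110, Z3→D 4·16=64, Z4→D 4·5=20, Z5→D 7·13=91, Z6→D 4·12=48, Z7→D 13·20=260, Z8→D 4·20=80. Service 793; fixed 248; total 1041.
{A, D}: service 504 + fixed 1008 = 1512
{A}: service 885 + fixed 760 = 1645
{A, B, C, D}: service 464 + fixed 2541 = 3005
(All 15 nonempty subsets were checked; D only is lowest.)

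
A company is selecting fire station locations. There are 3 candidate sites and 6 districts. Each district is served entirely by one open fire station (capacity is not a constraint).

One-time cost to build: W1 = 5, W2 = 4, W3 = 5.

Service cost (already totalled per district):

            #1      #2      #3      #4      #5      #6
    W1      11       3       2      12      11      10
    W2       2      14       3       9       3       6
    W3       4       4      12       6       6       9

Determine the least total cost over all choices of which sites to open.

For any fixed open set, each district goes to its cheapest open site; total = fixed + service.
{W2, W3}: #1→W2 2, #2→W3 4, #3→W2 3, #4→W3 6, #5→W2 3, #6→W2 6. Service 24; fixed 9; total 33.
{W1, W2}: #1→W2 2, #2→W1 3, #3→W1 2, #4→W2 9, #5→W2 3, #6→W2 6. Service 25; fixed 9; total 34.
{W1, W2, W3}: #1→W2 2, #2→W1 3, #3→W1 2, #4→W3 6, #5→W2 3, #6→W2 6. Service 22; fixed 14; total 36.
{W2}: service 37 + fixed 4 = 41
(All 7 nonempty subsets were checked; W2 and W3 is lowest.)

Minimum total cost: 33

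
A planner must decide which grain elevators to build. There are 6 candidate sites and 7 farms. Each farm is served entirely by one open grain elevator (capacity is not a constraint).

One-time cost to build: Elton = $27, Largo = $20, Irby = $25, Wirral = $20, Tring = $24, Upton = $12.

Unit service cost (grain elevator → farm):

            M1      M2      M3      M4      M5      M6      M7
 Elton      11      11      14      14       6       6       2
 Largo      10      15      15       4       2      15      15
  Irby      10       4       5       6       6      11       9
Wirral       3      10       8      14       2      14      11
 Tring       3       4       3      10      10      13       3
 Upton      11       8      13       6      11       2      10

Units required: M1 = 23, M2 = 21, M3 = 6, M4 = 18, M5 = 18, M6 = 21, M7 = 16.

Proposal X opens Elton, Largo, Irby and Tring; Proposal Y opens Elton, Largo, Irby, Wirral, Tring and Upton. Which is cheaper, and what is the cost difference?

Proposal X: {Elton, Largo, Irby, Tring}: M1→Tring 3·23=69, M2→Irby 4·21=84, M3→Tring 3·6=18, M4→Largo 4·18=72, M5→Largo 2·18=36, M6→Elton 6·21=126, M7→Elton 2·16=32. Service 437; fixed 96; total 533.
Proposal Y: {Elton, Largo, Irby, Wirral, Tring, Upton}: M1→Wirral 3·23=69, M2→Irby 4·21=84, M3→Tring 3·6=18, M4→Largo 4·18=72, M5→Largo 2·18=36, M6→Upton 2·21=42, M7→Elton 2·16=32. Service 353; fixed 128; total 481.
Difference: |533 − 481| = 52.

Proposal Y is cheaper by 52.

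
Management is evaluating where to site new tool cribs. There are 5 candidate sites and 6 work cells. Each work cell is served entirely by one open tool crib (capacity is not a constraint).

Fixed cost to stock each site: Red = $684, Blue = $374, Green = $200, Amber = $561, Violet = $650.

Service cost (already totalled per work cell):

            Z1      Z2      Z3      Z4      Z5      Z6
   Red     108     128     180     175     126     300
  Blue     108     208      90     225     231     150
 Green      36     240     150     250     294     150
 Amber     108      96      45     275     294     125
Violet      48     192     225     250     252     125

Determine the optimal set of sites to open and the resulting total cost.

Open Green only; minimum total cost 1320.

For any fixed open set, each work cell goes to its cheapest open site; total = fixed + service.
{Green}: Z1→Green 36, Z2→Green 240, Z3→Green 150, Z4→Green 250, Z5→Green 294, Z6→Green 150. Service 1120; fixed 200; total 1320.
{Blue}: service 1012 + fixed 374 = 1386
{Amber}: service 943 + fixed 561 = 1504
{Red, Blue, Green, Amber, Violet}: service 603 + fixed 2469 = 3072
No other subset beats 1320.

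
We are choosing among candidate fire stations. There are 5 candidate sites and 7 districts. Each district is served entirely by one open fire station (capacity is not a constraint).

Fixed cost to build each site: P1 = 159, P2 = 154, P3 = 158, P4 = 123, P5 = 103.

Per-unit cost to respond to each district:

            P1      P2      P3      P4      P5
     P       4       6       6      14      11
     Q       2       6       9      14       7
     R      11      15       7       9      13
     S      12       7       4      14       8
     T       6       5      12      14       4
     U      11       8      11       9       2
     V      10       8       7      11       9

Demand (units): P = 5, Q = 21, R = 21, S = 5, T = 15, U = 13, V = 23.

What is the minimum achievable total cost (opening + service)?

Minimum total cost: 852

For any fixed open set, each district goes to its cheapest open site; total = fixed + service.
{P3, P5}: P→P3 6·5=30, Q→P5 7·21=147, R→P3 7·21=147, S→P3 4·5=20, T→P5 4·15=60, U→P5 2·13=26, V→P3 7·23=161. Service 591; fixed 261; total 852.
{P1, P5}: service 626 + fixed 262 = 888
{P1, P3, P5}: service 476 + fixed 420 = 896
{P1, P2, P3, P4, P5}: service 476 + fixed 697 = 1173
No other subset beats 852.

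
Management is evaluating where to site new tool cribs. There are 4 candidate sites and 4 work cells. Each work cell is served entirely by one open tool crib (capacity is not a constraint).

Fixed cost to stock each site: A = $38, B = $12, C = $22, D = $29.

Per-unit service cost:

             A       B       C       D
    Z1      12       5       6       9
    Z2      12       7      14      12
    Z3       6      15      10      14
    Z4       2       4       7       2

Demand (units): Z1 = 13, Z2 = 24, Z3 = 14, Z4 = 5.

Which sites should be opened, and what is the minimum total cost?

For any fixed open set, each work cell goes to its cheapest open site; total = fixed + service.
{A, B}: Z1→B 5·13=65, Z2→B 7·24=168, Z3→A 6·14=84, Z4→A 2·5=10. Service 327; fixed 50; total 377.
{A, B, C}: service 327 + fixed 72 = 399
{A, B, D}: service 327 + fixed 79 = 406
{A, B, C, D}: service 327 + fixed 101 = 428
(All 15 nonempty subsets were checked; A and B is lowest.)

Open A and B; minimum total cost 377.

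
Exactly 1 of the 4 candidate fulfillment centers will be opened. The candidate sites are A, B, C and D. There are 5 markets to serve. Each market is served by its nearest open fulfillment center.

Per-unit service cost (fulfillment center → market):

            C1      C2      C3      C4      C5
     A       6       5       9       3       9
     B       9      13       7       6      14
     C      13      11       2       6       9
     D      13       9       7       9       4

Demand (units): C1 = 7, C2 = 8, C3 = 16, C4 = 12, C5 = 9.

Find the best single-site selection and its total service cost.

With exactly 1 open, each market uses its cheapest among the chosen.
{A}: C1→A 6·7=42, C2→A 5·8=40, C3→A 9·16=144, C4→A 3·12=36, C5→A 9·9=81. Service cost 343.
{C}: service cost 364
{D}: service cost 419
Among all 4 size-1 choices, {A} is lowest.

Choose A only; total service cost 343.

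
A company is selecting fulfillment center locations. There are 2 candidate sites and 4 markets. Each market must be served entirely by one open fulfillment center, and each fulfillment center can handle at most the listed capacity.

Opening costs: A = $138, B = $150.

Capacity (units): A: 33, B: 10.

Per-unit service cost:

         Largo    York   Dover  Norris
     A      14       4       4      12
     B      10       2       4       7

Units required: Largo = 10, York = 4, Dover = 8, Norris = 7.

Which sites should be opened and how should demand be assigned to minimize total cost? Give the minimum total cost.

Open {A}: Largo→A 14·10=140, York→A 4·4=16, Dover→A 4·8=32, Norris→A 12·7=84.
Loads: A carries 29/33. Service 272; fixed 138; total 410.
Next best feasible plan costs 520.

Minimum total cost: 410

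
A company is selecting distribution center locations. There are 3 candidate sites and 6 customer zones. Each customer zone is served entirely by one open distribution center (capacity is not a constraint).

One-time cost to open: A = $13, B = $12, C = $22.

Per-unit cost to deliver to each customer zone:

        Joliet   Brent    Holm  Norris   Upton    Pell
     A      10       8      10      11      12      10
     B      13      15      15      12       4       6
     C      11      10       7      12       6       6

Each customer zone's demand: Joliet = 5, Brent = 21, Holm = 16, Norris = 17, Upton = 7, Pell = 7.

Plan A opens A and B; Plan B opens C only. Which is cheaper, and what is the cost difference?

Plan A is cheaper by 27.

Plan A: {A, B}: Joliet→A 10·5=50, Brent→A 8·21=168, Holm→A 10·16=160, Norris→A 11·17=187, Upton→B 4·7=28, Pell→B 6·7=42. Service 635; fixed 25; total 660.
Plan B: {C}: Joliet→C 11·5=55, Brent→C 10·21=210, Holm→C 7·16=112, Norris→C 12·17=204, Upton→C 6·7=42, Pell→C 6·7=42. Service 665; fixed 22; total 687.
Difference: |660 − 687| = 27.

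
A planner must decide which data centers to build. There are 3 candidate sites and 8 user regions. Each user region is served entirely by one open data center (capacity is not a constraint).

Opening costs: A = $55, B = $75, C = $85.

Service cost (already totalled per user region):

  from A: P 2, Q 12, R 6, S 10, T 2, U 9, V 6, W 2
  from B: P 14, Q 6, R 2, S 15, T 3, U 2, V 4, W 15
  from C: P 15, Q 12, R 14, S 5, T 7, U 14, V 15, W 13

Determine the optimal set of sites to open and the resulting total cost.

Open A only; minimum total cost 104.

For any fixed open set, each user region goes to its cheapest open site; total = fixed + service.
{A}: P→A 2, Q→A 12, R→A 6, S→A 10, T→A 2, U→A 9, V→A 6, W→A 2. Service 49; fixed 55; total 104.
{B}: P→B 14, Q→B 6, R→B 2, S→B 15, T→B 3, U→B 2, V→B 4, W→B 15. Service 61; fixed 75; total 136.
{A, B}: P→A 2, Q→B 6, R→B 2, S→A 10, T→A 2, U→B 2, V→B 4, W→A 2. Service 30; fixed 130; total 160.
{A, B, C}: service 25 + fixed 215 = 240
(All 7 nonempty subsets were checked; A only is lowest.)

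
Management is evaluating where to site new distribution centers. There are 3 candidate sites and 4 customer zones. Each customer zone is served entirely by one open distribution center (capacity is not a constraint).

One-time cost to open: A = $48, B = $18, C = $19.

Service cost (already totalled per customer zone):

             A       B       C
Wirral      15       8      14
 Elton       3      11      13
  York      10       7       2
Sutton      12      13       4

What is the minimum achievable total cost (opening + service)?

Minimum total cost: 52

For any fixed open set, each customer zone goes to its cheapest open site; total = fixed + service.
{C}: Wirral→C 14, Elton→C 13, York→C 2, Sutton→C 4. Service 33; fixed 19; total 52.
{B}: service 39 + fixed 18 = 57
{B, C}: service 25 + fixed 37 = 62
{A, B, C}: service 17 + fixed 85 = 102
(All 7 nonempty subsets were checked; C only is lowest.)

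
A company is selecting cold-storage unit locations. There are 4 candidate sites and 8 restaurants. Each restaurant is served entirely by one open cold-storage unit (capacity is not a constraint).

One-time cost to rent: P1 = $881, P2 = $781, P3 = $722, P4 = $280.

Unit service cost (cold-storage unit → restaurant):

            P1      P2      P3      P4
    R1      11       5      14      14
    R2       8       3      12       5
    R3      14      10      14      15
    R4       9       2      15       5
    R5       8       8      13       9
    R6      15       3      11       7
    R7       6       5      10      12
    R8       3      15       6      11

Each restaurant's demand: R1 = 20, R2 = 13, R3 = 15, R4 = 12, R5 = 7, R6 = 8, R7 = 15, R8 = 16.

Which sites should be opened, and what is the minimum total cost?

For any fixed open set, each restaurant goes to its cheapest open site; total = fixed + service.
{P4}: R1→P4 14·20=280, R2→P4 5·13=65, R3→P4 15·15=225, R4→P4 5·12=60, R5→P4 9·7=63, R6→P4 7·8=56, R7→P4 12·15=180, R8→P4 11·16=176. Service 1105; fixed 280; total 1385.
{P2}: service 708 + fixed 781 = 1489
{P2, P4}: service 644 + fixed 1061 = 1705
{P1, P2, P3, P4}: service 516 + fixed 2664 = 3180
No other subset beats 1385.

Open P4 only; minimum total cost 1385.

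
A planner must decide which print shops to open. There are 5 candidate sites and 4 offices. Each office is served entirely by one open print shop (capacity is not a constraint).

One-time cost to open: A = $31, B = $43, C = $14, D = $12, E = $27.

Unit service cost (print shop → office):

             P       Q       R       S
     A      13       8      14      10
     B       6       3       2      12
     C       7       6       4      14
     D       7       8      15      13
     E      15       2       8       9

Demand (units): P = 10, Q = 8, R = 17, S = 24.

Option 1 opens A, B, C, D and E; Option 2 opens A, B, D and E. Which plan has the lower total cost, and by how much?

Option 2 is cheaper by 14.

Option 1: {A, B, C, D, E}: P→B 6·10=60, Q→E 2·8=16, R→B 2·17=34, S→E 9·24=216. Service 326; fixed 127; total 453.
Option 2: {A, B, D, E}: P→B 6·10=60, Q→E 2·8=16, R→B 2·17=34, S→E 9·24=216. Service 326; fixed 113; total 439.
Difference: |453 − 439| = 14.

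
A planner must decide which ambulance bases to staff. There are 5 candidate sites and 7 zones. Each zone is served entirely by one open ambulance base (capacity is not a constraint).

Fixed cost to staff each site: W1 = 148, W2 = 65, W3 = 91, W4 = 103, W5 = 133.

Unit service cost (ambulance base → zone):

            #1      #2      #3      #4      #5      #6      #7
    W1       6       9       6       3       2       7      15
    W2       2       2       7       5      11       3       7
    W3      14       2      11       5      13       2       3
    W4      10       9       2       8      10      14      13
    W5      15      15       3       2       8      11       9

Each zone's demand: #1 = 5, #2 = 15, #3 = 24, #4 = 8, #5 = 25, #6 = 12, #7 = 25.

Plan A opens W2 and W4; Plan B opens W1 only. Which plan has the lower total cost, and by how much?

Plan A is cheaper by 233.

Plan A: {W2, W4}: #1→W2 2·5=10, #2→W2 2·15=30, #3→W4 2·24=48, #4→W2 5·8=40, #5→W4 10·25=250, #6→W2 3·12=36, #7→W2 7·25=175. Service 589; fixed 168; total 757.
Plan B: {W1}: #1→W1 6·5=30, #2→W1 9·15=135, #3→W1 6·24=144, #4→W1 3·8=24, #5→W1 2·25=50, #6→W1 7·12=84, #7→W1 15·25=375. Service 842; fixed 148; total 990.
Difference: |757 − 990| = 233.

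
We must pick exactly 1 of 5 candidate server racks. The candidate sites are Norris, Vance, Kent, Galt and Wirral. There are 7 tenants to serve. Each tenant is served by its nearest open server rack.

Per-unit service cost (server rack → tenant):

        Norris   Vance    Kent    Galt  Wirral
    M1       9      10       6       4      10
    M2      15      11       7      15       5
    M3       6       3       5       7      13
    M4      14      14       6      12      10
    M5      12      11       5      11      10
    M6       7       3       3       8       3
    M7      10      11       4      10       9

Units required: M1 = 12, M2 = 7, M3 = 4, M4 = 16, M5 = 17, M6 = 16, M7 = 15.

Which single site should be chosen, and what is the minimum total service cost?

Choose Kent only; total service cost 430.

With exactly 1 open, each tenant uses its cheapest among the chosen.
{Kent}: M1→Kent 6·12=72, M2→Kent 7·7=49, M3→Kent 5·4=20, M4→Kent 6·16=96, M5→Kent 5·17=85, M6→Kent 3·16=48, M7→Kent 4·15=60. Service cost 430.
{Wirral}: service cost 720
{Vance}: service cost 833
Among all 5 size-1 choices, {Kent} is lowest.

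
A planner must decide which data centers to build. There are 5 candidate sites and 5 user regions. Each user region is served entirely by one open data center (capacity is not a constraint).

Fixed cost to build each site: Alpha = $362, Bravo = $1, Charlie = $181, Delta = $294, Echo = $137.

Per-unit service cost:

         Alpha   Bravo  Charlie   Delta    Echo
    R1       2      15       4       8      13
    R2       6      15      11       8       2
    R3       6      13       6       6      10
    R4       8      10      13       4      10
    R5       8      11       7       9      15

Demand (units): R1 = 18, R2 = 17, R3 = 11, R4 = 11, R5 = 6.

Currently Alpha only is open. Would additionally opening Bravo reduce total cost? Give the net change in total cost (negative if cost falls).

Current service cost with {Alpha}: 340.
Adding Bravo: each user region re-picks its cheapest; new service cost 340, saving 0.
Extra fixed cost: 1. Net change = 1 − 0 = 1.
(Totals: 702 → 703.)

No — net change +1 (cost rises by 1).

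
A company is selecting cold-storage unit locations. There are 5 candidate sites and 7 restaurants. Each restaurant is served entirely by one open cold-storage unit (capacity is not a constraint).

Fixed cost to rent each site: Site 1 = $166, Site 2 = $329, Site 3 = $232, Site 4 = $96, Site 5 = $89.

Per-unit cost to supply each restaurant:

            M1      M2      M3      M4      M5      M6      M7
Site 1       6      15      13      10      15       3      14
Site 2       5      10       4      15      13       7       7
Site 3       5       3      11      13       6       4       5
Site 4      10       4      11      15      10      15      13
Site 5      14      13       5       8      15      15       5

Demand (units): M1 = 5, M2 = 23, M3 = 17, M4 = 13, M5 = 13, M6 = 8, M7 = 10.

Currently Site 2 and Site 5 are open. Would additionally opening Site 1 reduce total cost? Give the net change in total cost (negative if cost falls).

Current service cost with {Site 2, Site 5}: 702.
Adding Site 1: each restaurant re-picks its cheapest; new service cost 670, saving 32.
Extra fixed cost: 166. Net change = 166 − 32 = 134.
(Totals: 1120 → 1254.)

No — net change +134 (cost rises by 134).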